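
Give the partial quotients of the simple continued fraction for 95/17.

Run the Euclidean algorithm on 95 and 17; the successive quotients are the partial quotients a_0, a_1, ... (each step inverts the fractional part left over by the previous one):
  95 = 5*17 + 10, so a_0 = 5.
  17 = 1*10 + 7, so a_1 = 1.
  10 = 1*7 + 3, so a_2 = 1.
  7 = 2*3 + 1, so a_3 = 2.
  3 = 3*1 + 0, so a_4 = 3.
The remainder reaches 0 after 5 divisions, so the expansion has 5 partial quotients, read off in order.

[5; 1, 1, 2, 3]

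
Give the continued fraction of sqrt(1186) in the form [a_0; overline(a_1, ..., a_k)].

Write x_i = (sqrt(1186) + m_i)/d_i with (m_0, d_0) = (0, 1). a_0 = floor(sqrt(1186)) = 34, since 34^2 = 1156 <= 1186 < 1225 = 35^2.
Iterate m_{i+1} = d_i*a_i - m_i, d_{i+1} = (1186 - m_{i+1}^2)/d_i, a_{i+1} = floor((a_0 + m_{i+1})/d_{i+1}):
  m_1 = 1*34 - 0 = 34, d_1 = (1186 - 34^2)/1 = 30/1 = 30, a_1 = floor((34 + 34)/30) = 2.
  m_2 = 30*2 - 34 = 26, d_2 = (1186 - 26^2)/30 = 510/30 = 17, a_2 = floor((34 + 26)/17) = 3.
  m_3 = 17*3 - 26 = 25, d_3 = (1186 - 25^2)/17 = 561/17 = 33, a_3 = floor((34 + 25)/33) = 1.
  m_4 = 33*1 - 25 = 8, d_4 = (1186 - 8^2)/33 = 1122/33 = 34, a_4 = floor((34 + 8)/34) = 1.
  m_5 = 34*1 - 8 = 26, d_5 = (1186 - 26^2)/34 = 510/34 = 15, a_5 = floor((34 + 26)/15) = 4.
  m_6 = 15*4 - 26 = 34, d_6 = (1186 - 34^2)/15 = 30/15 = 2, a_6 = floor((34 + 34)/2) = 34.
  m_7 = 2*34 - 34 = 34, d_7 = (1186 - 34^2)/2 = 30/2 = 15, a_7 = floor((34 + 34)/15) = 4.
  m_8 = 15*4 - 34 = 26, d_8 = (1186 - 26^2)/15 = 510/15 = 34, a_8 = floor((34 + 26)/34) = 1.
  m_9 = 34*1 - 26 = 8, d_9 = (1186 - 8^2)/34 = 1122/34 = 33, a_9 = floor((34 + 8)/33) = 1.
  m_10 = 33*1 - 8 = 25, d_10 = (1186 - 25^2)/33 = 561/33 = 17, a_10 = floor((34 + 25)/17) = 3.
  m_11 = 17*3 - 25 = 26, d_11 = (1186 - 26^2)/17 = 510/17 = 30, a_11 = floor((34 + 26)/30) = 2.
  m_12 = 30*2 - 26 = 34, d_12 = (1186 - 34^2)/30 = 30/30 = 1, a_12 = floor((34 + 34)/1) = 68.
  m_13 = 1*68 - 34 = 34, d_13 = (1186 - 34^2)/1 = 30/1 = 30: (m_13, d_13) = (m_1, d_1) = (34, 30), so from here the quotients repeat a_1, ..., a_12; the period length is 12.
Hence the expansion of sqrt(1186) is a_0 = 34 followed by the repeating block 2, 3, 1, 1, 4, 34, 4, 1, 1, 3, 2, 68 (period 12).

[34; overline(2, 3, 1, 1, 4, 34, 4, 1, 1, 3, 2, 68)]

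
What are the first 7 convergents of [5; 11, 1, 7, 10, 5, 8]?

Using the convergent recurrence p_i = a_i*p_{i-1} + p_{i-2}, q_i = a_i*q_{i-1} + q_{i-2} with p_{-2}=0, p_{-1}=1, q_{-2}=1, q_{-1}=0:
  i=0: a_0=5, p_0 = 5*1 + 0 = 5, q_0 = 5*0 + 1 = 1.
  i=1: a_1=11, p_1 = 11*5 + 1 = 56, q_1 = 11*1 + 0 = 11.
  i=2: a_2=1, p_2 = 1*56 + 5 = 61, q_2 = 1*11 + 1 = 12.
  i=3: a_3=7, p_3 = 7*61 + 56 = 483, q_3 = 7*12 + 11 = 95.
  i=4: a_4=10, p_4 = 10*483 + 61 = 4891, q_4 = 10*95 + 12 = 962.
  i=5: a_5=5, p_5 = 5*4891 + 483 = 24938, q_5 = 5*962 + 95 = 4905.
  i=6: a_6=8, p_6 = 8*24938 + 4891 = 204395, q_6 = 8*4905 + 962 = 40202.

5/1, 56/11, 61/12, 483/95, 4891/962, 24938/4905, 204395/40202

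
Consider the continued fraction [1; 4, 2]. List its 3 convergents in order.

1/1, 5/4, 11/9

Using the convergent recurrence p_i = a_i*p_{i-1} + p_{i-2}, q_i = a_i*q_{i-1} + q_{i-2} with p_{-2}=0, p_{-1}=1, q_{-2}=1, q_{-1}=0:
  i=0: a_0=1, p_0 = 1*1 + 0 = 1, q_0 = 1*0 + 1 = 1.
  i=1: a_1=4, p_1 = 4*1 + 1 = 5, q_1 = 4*1 + 0 = 4.
  i=2: a_2=2, p_2 = 2*5 + 1 = 11, q_2 = 2*4 + 1 = 9.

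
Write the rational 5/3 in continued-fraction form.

[1; 1, 2]

Run the Euclidean algorithm on 5 and 3; the successive quotients are the partial quotients a_0, a_1, ... (each step inverts the fractional part left over by the previous one):
  5 = 1*3 + 2, so a_0 = 1.
  3 = 1*2 + 1, so a_1 = 1.
  2 = 2*1 + 0, so a_2 = 2.
The remainder reaches 0 after 3 divisions, so the expansion has 3 partial quotients, read off in order.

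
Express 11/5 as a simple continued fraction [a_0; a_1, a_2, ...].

[2; 5]

Run the Euclidean algorithm on 11 and 5; the successive quotients are the partial quotients a_0, a_1, ... (each step inverts the fractional part left over by the previous one):
  11 = 2*5 + 1, so a_0 = 2.
  5 = 5*1 + 0, so a_1 = 5.
The remainder reaches 0 after 2 divisions, so the expansion has 2 partial quotients, read off in order.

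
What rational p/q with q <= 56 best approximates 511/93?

Expand x = 511/93 as a continued fraction with the Euclidean algorithm:
  511 = 5*93 + 46, so a_0 = 5.
  93 = 2*46 + 1, so a_1 = 2.
  46 = 46*1 + 0, so a_2 = 46.
so x = [5; 2, 46].
Convergents (p_i = a_i*p_{i-1} + p_{i-2}, q_i = a_i*q_{i-1} + q_{i-2} with p_{-2}=0, p_{-1}=1, q_{-2}=1, q_{-1}=0), until the denominator exceeds 56:
  i=0: a_0=5, p_0 = 5*1 + 0 = 5, q_0 = 5*0 + 1 = 1.
  i=1: a_1=2, p_1 = 2*5 + 1 = 11, q_1 = 2*1 + 0 = 2.
  i=2: a_2=46, p_2 = 46*11 + 5 = 511, q_2 = 46*2 + 1 = 93.
q_2 = 93 > 56, so the last convergent with denominator <= 56 is p_1/q_1 = 11/2.
The closest fraction with denominator <= 56 is either p_1/q_1 or the intermediate fraction (k*p_1 + p_0)/(k*q_1 + q_0) with the largest k >= 1 whose denominator stays <= 56; these approach x as k grows, and every other convergent or intermediate fraction in range is farther away.
Largest k: floor((56 - q_0)/q_1) = floor((56 - 1)/2) = 27.
That gives (27*11 + 5)/(27*2 + 1) = 302/55.
Compare the errors: |x - 11/2| = |511*2 - 11*93|/(93*2) = 1/186, and |x - 302/55| = |511*55 - 302*93|/(93*55) = 19/5115.
Cross-multiplying, 19*186 = 3534 < 5115 = 1*5115, so 19/5115 is smaller: the intermediate fraction 302/55 is closer to x than 11/2.

302/55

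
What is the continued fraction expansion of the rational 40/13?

Run the Euclidean algorithm on 40 and 13; the successive quotients are the partial quotients a_0, a_1, ... (each step inverts the fractional part left over by the previous one):
  40 = 3*13 + 1, so a_0 = 3.
  13 = 13*1 + 0, so a_1 = 13.
The remainder reaches 0 after 2 divisions, so the expansion has 2 partial quotients, read off in order.

[3; 13]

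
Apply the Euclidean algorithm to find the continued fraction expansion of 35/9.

[3; 1, 8]

Run the Euclidean algorithm on 35 and 9; the successive quotients are the partial quotients a_0, a_1, ... (each step inverts the fractional part left over by the previous one):
  35 = 3*9 + 8, so a_0 = 3.
  9 = 1*8 + 1, so a_1 = 1.
  8 = 8*1 + 0, so a_2 = 8.
The remainder reaches 0 after 3 divisions, so the expansion has 3 partial quotients, read off in order.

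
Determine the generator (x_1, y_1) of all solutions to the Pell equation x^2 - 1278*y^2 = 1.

First expand sqrt(1278) as a continued fraction. With x_i = (sqrt(1278) + m_i)/d_i and (m_0, d_0) = (0, 1): a_0 = floor(sqrt(1278)) = 35, since 35^2 = 1225 <= 1278 < 1296 = 36^2.
Iterate m_{i+1} = d_i*a_i - m_i, d_{i+1} = (1278 - m_{i+1}^2)/d_i, a_{i+1} = floor((a_0 + m_{i+1})/d_{i+1}):
  m_1 = 1*35 - 0 = 35, d_1 = (1278 - 35^2)/1 = 53/1 = 53, a_1 = floor((35 + 35)/53) = 1.
  m_2 = 53*1 - 35 = 18, d_2 = (1278 - 18^2)/53 = 954/53 = 18, a_2 = floor((35 + 18)/18) = 2.
  m_3 = 18*2 - 18 = 18, d_3 = (1278 - 18^2)/18 = 954/18 = 53, a_3 = floor((35 + 18)/53) = 1.
  m_4 = 53*1 - 18 = 35, d_4 = (1278 - 35^2)/53 = 53/53 = 1, a_4 = floor((35 + 35)/1) = 70.
  m_5 = 1*70 - 35 = 35, d_5 = (1278 - 35^2)/1 = 53/1 = 53: (m_5, d_5) = (m_1, d_1) = (35, 53), so from here the quotients repeat a_1, ..., a_4; the period length is 4.
So sqrt(1278) = [35; (1, 2, 1, 70)] with period length k = 4.
k is even, so the fundamental solution of x^2 - 1278y^2 = 1 is (p_{k-1}, q_{k-1}) = (p_3, q_3); compute convergents through index 3.
Convergents (p_i = a_i*p_{i-1} + p_{i-2}, q_i = a_i*q_{i-1} + q_{i-2} with p_{-2}=0, p_{-1}=1, q_{-2}=1, q_{-1}=0):
  i=0: a_0=35, p_0 = 35*1 + 0 = 35, q_0 = 35*0 + 1 = 1.
  i=1: a_1=1, p_1 = 1*35 + 1 = 36, q_1 = 1*1 + 0 = 1.
  i=2: a_2=2, p_2 = 2*36 + 35 = 107, q_2 = 2*1 + 1 = 3.
  i=3: a_3=1, p_3 = 1*107 + 36 = 143, q_3 = 1*3 + 1 = 4.
Check: 143^2 - 1278*4^2 = 20449 - 20448 = 1, so (x, y) = (143, 4) solves the equation, and by the theorem it is the least positive solution.

(x, y) = (143, 4)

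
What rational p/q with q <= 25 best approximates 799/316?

Expand x = 799/316 as a continued fraction with the Euclidean algorithm:
  799 = 2*316 + 167, so a_0 = 2.
  316 = 1*167 + 149, so a_1 = 1.
  167 = 1*149 + 18, so a_2 = 1.
  149 = 8*18 + 5, so a_3 = 8.
  18 = 3*5 + 3, so a_4 = 3.
  5 = 1*3 + 2, so a_5 = 1.
  3 = 1*2 + 1, so a_6 = 1.
  2 = 2*1 + 0, so a_7 = 2.
so x = [2; 1, 1, 8, 3, 1, 1, 2].
Convergents (p_i = a_i*p_{i-1} + p_{i-2}, q_i = a_i*q_{i-1} + q_{i-2} with p_{-2}=0, p_{-1}=1, q_{-2}=1, q_{-1}=0), until the denominator exceeds 25:
  i=0: a_0=2, p_0 = 2*1 + 0 = 2, q_0 = 2*0 + 1 = 1.
  i=1: a_1=1, p_1 = 1*2 + 1 = 3, q_1 = 1*1 + 0 = 1.
  i=2: a_2=1, p_2 = 1*3 + 2 = 5, q_2 = 1*1 + 1 = 2.
  i=3: a_3=8, p_3 = 8*5 + 3 = 43, q_3 = 8*2 + 1 = 17.
  i=4: a_4=3, p_4 = 3*43 + 5 = 134, q_4 = 3*17 + 2 = 53.
q_4 = 53 > 25, so the last convergent with denominator <= 25 is p_3/q_3 = 43/17.
The closest fraction with denominator <= 25 is either p_3/q_3 or the intermediate fraction (k*p_3 + p_2)/(k*q_3 + q_2) with the largest k >= 1 whose denominator stays <= 25; these approach x as k grows, and every other convergent or intermediate fraction in range is farther away.
Largest k: floor((25 - q_2)/q_3) = floor((25 - 2)/17) = 1.
That gives (1*43 + 5)/(1*17 + 2) = 48/19.
Compare the errors: |x - 43/17| = |799*17 - 43*316|/(316*17) = 5/5372, and |x - 48/19| = |799*19 - 48*316|/(316*19) = 13/6004.
Cross-multiplying, 5*6004 = 30020 < 69836 = 13*5372, so 5/5372 is smaller: the convergent 43/17 is closer to x than 48/19.

43/17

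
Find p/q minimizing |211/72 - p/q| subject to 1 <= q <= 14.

41/14

Expand x = 211/72 as a continued fraction with the Euclidean algorithm:
  211 = 2*72 + 67, so a_0 = 2.
  72 = 1*67 + 5, so a_1 = 1.
  67 = 13*5 + 2, so a_2 = 13.
  5 = 2*2 + 1, so a_3 = 2.
  2 = 2*1 + 0, so a_4 = 2.
so x = [2; 1, 13, 2, 2].
Convergents (p_i = a_i*p_{i-1} + p_{i-2}, q_i = a_i*q_{i-1} + q_{i-2} with p_{-2}=0, p_{-1}=1, q_{-2}=1, q_{-1}=0), until the denominator exceeds 14:
  i=0: a_0=2, p_0 = 2*1 + 0 = 2, q_0 = 2*0 + 1 = 1.
  i=1: a_1=1, p_1 = 1*2 + 1 = 3, q_1 = 1*1 + 0 = 1.
  i=2: a_2=13, p_2 = 13*3 + 2 = 41, q_2 = 13*1 + 1 = 14.
  i=3: a_3=2, p_3 = 2*41 + 3 = 85, q_3 = 2*14 + 1 = 29.
q_3 = 29 > 14, so the last convergent with denominator <= 14 is p_2/q_2 = 41/14.
The closest fraction with denominator <= 14 is either p_2/q_2 or the intermediate fraction (k*p_2 + p_1)/(k*q_2 + q_1) with the largest k >= 1 whose denominator stays <= 14; these approach x as k grows, and every other convergent or intermediate fraction in range is farther away.
Largest k: floor((14 - q_1)/q_2) = floor((14 - 1)/14) = 0.
Since k = 0, no intermediate fraction beyond p_2/q_2 has denominator <= 14, so the convergent 41/14 is the closest (its error is |211*14 - 41*72|/(72*14) = 2/1008).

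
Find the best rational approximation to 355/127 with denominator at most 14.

Expand x = 355/127 as a continued fraction with the Euclidean algorithm:
  355 = 2*127 + 101, so a_0 = 2.
  127 = 1*101 + 26, so a_1 = 1.
  101 = 3*26 + 23, so a_2 = 3.
  26 = 1*23 + 3, so a_3 = 1.
  23 = 7*3 + 2, so a_4 = 7.
  3 = 1*2 + 1, so a_5 = 1.
  2 = 2*1 + 0, so a_6 = 2.
so x = [2; 1, 3, 1, 7, 1, 2].
Convergents (p_i = a_i*p_{i-1} + p_{i-2}, q_i = a_i*q_{i-1} + q_{i-2} with p_{-2}=0, p_{-1}=1, q_{-2}=1, q_{-1}=0), until the denominator exceeds 14:
  i=0: a_0=2, p_0 = 2*1 + 0 = 2, q_0 = 2*0 + 1 = 1.
  i=1: a_1=1, p_1 = 1*2 + 1 = 3, q_1 = 1*1 + 0 = 1.
  i=2: a_2=3, p_2 = 3*3 + 2 = 11, q_2 = 3*1 + 1 = 4.
  i=3: a_3=1, p_3 = 1*11 + 3 = 14, q_3 = 1*4 + 1 = 5.
  i=4: a_4=7, p_4 = 7*14 + 11 = 109, q_4 = 7*5 + 4 = 39.
q_4 = 39 > 14, so the last convergent with denominator <= 14 is p_3/q_3 = 14/5.
The closest fraction with denominator <= 14 is either p_3/q_3 or the intermediate fraction (k*p_3 + p_2)/(k*q_3 + q_2) with the largest k >= 1 whose denominator stays <= 14; these approach x as k grows, and every other convergent or intermediate fraction in range is farther away.
Largest k: floor((14 - q_2)/q_3) = floor((14 - 4)/5) = 2.
That gives (2*14 + 11)/(2*5 + 4) = 39/14.
Compare the errors: |x - 14/5| = |355*5 - 14*127|/(127*5) = 3/635, and |x - 39/14| = |355*14 - 39*127|/(127*14) = 17/1778.
Cross-multiplying, 3*1778 = 5334 < 10795 = 17*635, so 3/635 is smaller: the convergent 14/5 is closer to x than 39/14.

14/5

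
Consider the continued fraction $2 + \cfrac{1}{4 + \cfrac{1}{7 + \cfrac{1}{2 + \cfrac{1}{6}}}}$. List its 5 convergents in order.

Using the convergent recurrence p_i = a_i*p_{i-1} + p_{i-2}, q_i = a_i*q_{i-1} + q_{i-2} with p_{-2}=0, p_{-1}=1, q_{-2}=1, q_{-1}=0:
  i=0: a_0=2, p_0 = 2*1 + 0 = 2, q_0 = 2*0 + 1 = 1.
  i=1: a_1=4, p_1 = 4*2 + 1 = 9, q_1 = 4*1 + 0 = 4.
  i=2: a_2=7, p_2 = 7*9 + 2 = 65, q_2 = 7*4 + 1 = 29.
  i=3: a_3=2, p_3 = 2*65 + 9 = 139, q_3 = 2*29 + 4 = 62.
  i=4: a_4=6, p_4 = 6*139 + 65 = 899, q_4 = 6*62 + 29 = 401.

2/1, 9/4, 65/29, 139/62, 899/401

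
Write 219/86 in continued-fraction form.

Run the Euclidean algorithm on 219 and 86; the successive quotients are the partial quotients a_0, a_1, ... (each step inverts the fractional part left over by the previous one):
  219 = 2*86 + 47, so a_0 = 2.
  86 = 1*47 + 39, so a_1 = 1.
  47 = 1*39 + 8, so a_2 = 1.
  39 = 4*8 + 7, so a_3 = 4.
  8 = 1*7 + 1, so a_4 = 1.
  7 = 7*1 + 0, so a_5 = 7.
The remainder reaches 0 after 6 divisions, so the expansion has 6 partial quotients, read off in order.

[2; 1, 1, 4, 1, 7]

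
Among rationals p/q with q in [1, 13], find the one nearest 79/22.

Expand x = 79/22 as a continued fraction with the Euclidean algorithm:
  79 = 3*22 + 13, so a_0 = 3.
  22 = 1*13 + 9, so a_1 = 1.
  13 = 1*9 + 4, so a_2 = 1.
  9 = 2*4 + 1, so a_3 = 2.
  4 = 4*1 + 0, so a_4 = 4.
so x = [3; 1, 1, 2, 4].
Convergents (p_i = a_i*p_{i-1} + p_{i-2}, q_i = a_i*q_{i-1} + q_{i-2} with p_{-2}=0, p_{-1}=1, q_{-2}=1, q_{-1}=0), until the denominator exceeds 13:
  i=0: a_0=3, p_0 = 3*1 + 0 = 3, q_0 = 3*0 + 1 = 1.
  i=1: a_1=1, p_1 = 1*3 + 1 = 4, q_1 = 1*1 + 0 = 1.
  i=2: a_2=1, p_2 = 1*4 + 3 = 7, q_2 = 1*1 + 1 = 2.
  i=3: a_3=2, p_3 = 2*7 + 4 = 18, q_3 = 2*2 + 1 = 5.
  i=4: a_4=4, p_4 = 4*18 + 7 = 79, q_4 = 4*5 + 2 = 22.
q_4 = 22 > 13, so the last convergent with denominator <= 13 is p_3/q_3 = 18/5.
The closest fraction with denominator <= 13 is either p_3/q_3 or the intermediate fraction (k*p_3 + p_2)/(k*q_3 + q_2) with the largest k >= 1 whose denominator stays <= 13; these approach x as k grows, and every other convergent or intermediate fraction in range is farther away.
Largest k: floor((13 - q_2)/q_3) = floor((13 - 2)/5) = 2.
That gives (2*18 + 7)/(2*5 + 2) = 43/12.
Compare the errors: |x - 18/5| = |79*5 - 18*22|/(22*5) = 1/110, and |x - 43/12| = |79*12 - 43*22|/(22*12) = 2/264.
Cross-multiplying, 2*110 = 220 < 264 = 1*264, so 2/264 is smaller: the intermediate fraction 43/12 is closer to x than 18/5.

43/12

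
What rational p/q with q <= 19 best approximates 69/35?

37/19

Expand x = 69/35 as a continued fraction with the Euclidean algorithm:
  69 = 1*35 + 34, so a_0 = 1.
  35 = 1*34 + 1, so a_1 = 1.
  34 = 34*1 + 0, so a_2 = 34.
so x = [1; 1, 34].
Convergents (p_i = a_i*p_{i-1} + p_{i-2}, q_i = a_i*q_{i-1} + q_{i-2} with p_{-2}=0, p_{-1}=1, q_{-2}=1, q_{-1}=0), until the denominator exceeds 19:
  i=0: a_0=1, p_0 = 1*1 + 0 = 1, q_0 = 1*0 + 1 = 1.
  i=1: a_1=1, p_1 = 1*1 + 1 = 2, q_1 = 1*1 + 0 = 1.
  i=2: a_2=34, p_2 = 34*2 + 1 = 69, q_2 = 34*1 + 1 = 35.
q_2 = 35 > 19, so the last convergent with denominator <= 19 is p_1/q_1 = 2/1.
The closest fraction with denominator <= 19 is either p_1/q_1 or the intermediate fraction (k*p_1 + p_0)/(k*q_1 + q_0) with the largest k >= 1 whose denominator stays <= 19; these approach x as k grows, and every other convergent or intermediate fraction in range is farther away.
Largest k: floor((19 - q_0)/q_1) = floor((19 - 1)/1) = 18.
That gives (18*2 + 1)/(18*1 + 1) = 37/19.
Compare the errors: |x - 2/1| = |69*1 - 2*35|/(35*1) = 1/35, and |x - 37/19| = |69*19 - 37*35|/(35*19) = 16/665.
Cross-multiplying, 16*35 = 560 < 665 = 1*665, so 16/665 is smaller: the intermediate fraction 37/19 is closer to x than 2/1.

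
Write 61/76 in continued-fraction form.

Run the Euclidean algorithm on 61 and 76; the successive quotients are the partial quotients a_0, a_1, ... (each step inverts the fractional part left over by the previous one):
  61 = 0*76 + 61, so a_0 = 0.
  76 = 1*61 + 15, so a_1 = 1.
  61 = 4*15 + 1, so a_2 = 4.
  15 = 15*1 + 0, so a_3 = 15.
The remainder reaches 0 after 4 divisions, so the expansion has 4 partial quotients, read off in order.

[0; 1, 4, 15]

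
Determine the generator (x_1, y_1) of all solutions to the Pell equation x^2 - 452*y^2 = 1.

(x, y) = (1204353, 56648)

First expand sqrt(452) as a continued fraction. With x_i = (sqrt(452) + m_i)/d_i and (m_0, d_0) = (0, 1): a_0 = floor(sqrt(452)) = 21, since 21^2 = 441 <= 452 < 484 = 22^2.
Iterate m_{i+1} = d_i*a_i - m_i, d_{i+1} = (452 - m_{i+1}^2)/d_i, a_{i+1} = floor((a_0 + m_{i+1})/d_{i+1}):
  m_1 = 1*21 - 0 = 21, d_1 = (452 - 21^2)/1 = 11/1 = 11, a_1 = floor((21 + 21)/11) = 3.
  m_2 = 11*3 - 21 = 12, d_2 = (452 - 12^2)/11 = 308/11 = 28, a_2 = floor((21 + 12)/28) = 1.
  m_3 = 28*1 - 12 = 16, d_3 = (452 - 16^2)/28 = 196/28 = 7, a_3 = floor((21 + 16)/7) = 5.
  m_4 = 7*5 - 16 = 19, d_4 = (452 - 19^2)/7 = 91/7 = 13, a_4 = floor((21 + 19)/13) = 3.
  m_5 = 13*3 - 19 = 20, d_5 = (452 - 20^2)/13 = 52/13 = 4, a_5 = floor((21 + 20)/4) = 10.
  m_6 = 4*10 - 20 = 20, d_6 = (452 - 20^2)/4 = 52/4 = 13, a_6 = floor((21 + 20)/13) = 3.
  m_7 = 13*3 - 20 = 19, d_7 = (452 - 19^2)/13 = 91/13 = 7, a_7 = floor((21 + 19)/7) = 5.
  m_8 = 7*5 - 19 = 16, d_8 = (452 - 16^2)/7 = 196/7 = 28, a_8 = floor((21 + 16)/28) = 1.
  m_9 = 28*1 - 16 = 12, d_9 = (452 - 12^2)/28 = 308/28 = 11, a_9 = floor((21 + 12)/11) = 3.
  m_10 = 11*3 - 12 = 21, d_10 = (452 - 21^2)/11 = 11/11 = 1, a_10 = floor((21 + 21)/1) = 42.
  m_11 = 1*42 - 21 = 21, d_11 = (452 - 21^2)/1 = 11/1 = 11: (m_11, d_11) = (m_1, d_1) = (21, 11), so from here the quotients repeat a_1, ..., a_10; the period length is 10.
So sqrt(452) = [21; (3, 1, 5, 3, 10, 3, 5, 1, 3, 42)] with period length k = 10.
k is even, so the fundamental solution of x^2 - 452y^2 = 1 is (p_{k-1}, q_{k-1}) = (p_9, q_9); compute convergents through index 9.
Convergents (p_i = a_i*p_{i-1} + p_{i-2}, q_i = a_i*q_{i-1} + q_{i-2} with p_{-2}=0, p_{-1}=1, q_{-2}=1, q_{-1}=0):
  i=0: a_0=21, p_0 = 21*1 + 0 = 21, q_0 = 21*0 + 1 = 1.
  i=1: a_1=3, p_1 = 3*21 + 1 = 64, q_1 = 3*1 + 0 = 3.
  i=2: a_2=1, p_2 = 1*64 + 21 = 85, q_2 = 1*3 + 1 = 4.
  i=3: a_3=5, p_3 = 5*85 + 64 = 489, q_3 = 5*4 + 3 = 23.
  i=4: a_4=3, p_4 = 3*489 + 85 = 1552, q_4 = 3*23 + 4 = 73.
  i=5: a_5=10, p_5 = 10*1552 + 489 = 16009, q_5 = 10*73 + 23 = 753.
  i=6: a_6=3, p_6 = 3*16009 + 1552 = 49579, q_6 = 3*753 + 73 = 2332.
  i=7: a_7=5, p_7 = 5*49579 + 16009 = 263904, q_7 = 5*2332 + 753 = 12413.
  i=8: a_8=1, p_8 = 1*263904 + 49579 = 313483, q_8 = 1*12413 + 2332 = 14745.
  i=9: a_9=3, p_9 = 3*313483 + 263904 = 1204353, q_9 = 3*14745 + 12413 = 56648.
Check: 1204353^2 - 452*56648^2 = 1450466148609 - 1450466148608 = 1, so (x, y) = (1204353, 56648) solves the equation, and by the theorem it is the least positive solution.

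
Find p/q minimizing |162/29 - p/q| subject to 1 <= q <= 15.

67/12

Expand x = 162/29 as a continued fraction with the Euclidean algorithm:
  162 = 5*29 + 17, so a_0 = 5.
  29 = 1*17 + 12, so a_1 = 1.
  17 = 1*12 + 5, so a_2 = 1.
  12 = 2*5 + 2, so a_3 = 2.
  5 = 2*2 + 1, so a_4 = 2.
  2 = 2*1 + 0, so a_5 = 2.
so x = [5; 1, 1, 2, 2, 2].
Convergents (p_i = a_i*p_{i-1} + p_{i-2}, q_i = a_i*q_{i-1} + q_{i-2} with p_{-2}=0, p_{-1}=1, q_{-2}=1, q_{-1}=0), until the denominator exceeds 15:
  i=0: a_0=5, p_0 = 5*1 + 0 = 5, q_0 = 5*0 + 1 = 1.
  i=1: a_1=1, p_1 = 1*5 + 1 = 6, q_1 = 1*1 + 0 = 1.
  i=2: a_2=1, p_2 = 1*6 + 5 = 11, q_2 = 1*1 + 1 = 2.
  i=3: a_3=2, p_3 = 2*11 + 6 = 28, q_3 = 2*2 + 1 = 5.
  i=4: a_4=2, p_4 = 2*28 + 11 = 67, q_4 = 2*5 + 2 = 12.
  i=5: a_5=2, p_5 = 2*67 + 28 = 162, q_5 = 2*12 + 5 = 29.
q_5 = 29 > 15, so the last convergent with denominator <= 15 is p_4/q_4 = 67/12.
The closest fraction with denominator <= 15 is either p_4/q_4 or the intermediate fraction (k*p_4 + p_3)/(k*q_4 + q_3) with the largest k >= 1 whose denominator stays <= 15; these approach x as k grows, and every other convergent or intermediate fraction in range is farther away.
Largest k: floor((15 - q_3)/q_4) = floor((15 - 5)/12) = 0.
Since k = 0, no intermediate fraction beyond p_4/q_4 has denominator <= 15, so the convergent 67/12 is the closest (its error is |162*12 - 67*29|/(29*12) = 1/348).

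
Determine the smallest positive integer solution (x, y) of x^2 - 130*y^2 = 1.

(x, y) = (6499, 570)

First expand sqrt(130) as a continued fraction. With x_i = (sqrt(130) + m_i)/d_i and (m_0, d_0) = (0, 1): a_0 = floor(sqrt(130)) = 11, since 11^2 = 121 <= 130 < 144 = 12^2.
Iterate m_{i+1} = d_i*a_i - m_i, d_{i+1} = (130 - m_{i+1}^2)/d_i, a_{i+1} = floor((a_0 + m_{i+1})/d_{i+1}):
  m_1 = 1*11 - 0 = 11, d_1 = (130 - 11^2)/1 = 9/1 = 9, a_1 = floor((11 + 11)/9) = 2.
  m_2 = 9*2 - 11 = 7, d_2 = (130 - 7^2)/9 = 81/9 = 9, a_2 = floor((11 + 7)/9) = 2.
  m_3 = 9*2 - 7 = 11, d_3 = (130 - 11^2)/9 = 9/9 = 1, a_3 = floor((11 + 11)/1) = 22.
  m_4 = 1*22 - 11 = 11, d_4 = (130 - 11^2)/1 = 9/1 = 9: (m_4, d_4) = (m_1, d_1) = (11, 9), so from here the quotients repeat a_1, ..., a_3; the period length is 3.
So sqrt(130) = [11; (2, 2, 22)] with period length k = 3.
k is odd, so (p_{k-1}, q_{k-1}) only solves x^2 - 130y^2 = -1 and the fundamental solution of x^2 - 130y^2 = 1 is (p_{2k-1}, q_{2k-1}) = (p_5, q_5); compute convergents through index 5, running through the period twice.
Convergents (p_i = a_i*p_{i-1} + p_{i-2}, q_i = a_i*q_{i-1} + q_{i-2} with p_{-2}=0, p_{-1}=1, q_{-2}=1, q_{-1}=0):
  i=0: a_0=11, p_0 = 11*1 + 0 = 11, q_0 = 11*0 + 1 = 1.
  i=1: a_1=2, p_1 = 2*11 + 1 = 23, q_1 = 2*1 + 0 = 2.
  i=2: a_2=2, p_2 = 2*23 + 11 = 57, q_2 = 2*2 + 1 = 5.
  i=3: a_3=22, p_3 = 22*57 + 23 = 1277, q_3 = 22*5 + 2 = 112.
  i=4: a_4=2, p_4 = 2*1277 + 57 = 2611, q_4 = 2*112 + 5 = 229.
  i=5: a_5=2, p_5 = 2*2611 + 1277 = 6499, q_5 = 2*229 + 112 = 570.
Indeed p_2^2 - 130*q_2^2 = 3249 - 3250 = -1, not +1.
Check: 6499^2 - 130*570^2 = 42237001 - 42237000 = 1, so (x, y) = (6499, 570) solves the equation, and by the theorem it is the least positive solution.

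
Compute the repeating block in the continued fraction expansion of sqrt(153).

[12; (2, 1, 2, 2, 2, 1, 2, 24)]

Write x_i = (sqrt(153) + m_i)/d_i with (m_0, d_0) = (0, 1). a_0 = floor(sqrt(153)) = 12, since 12^2 = 144 <= 153 < 169 = 13^2.
Iterate m_{i+1} = d_i*a_i - m_i, d_{i+1} = (153 - m_{i+1}^2)/d_i, a_{i+1} = floor((a_0 + m_{i+1})/d_{i+1}):
  m_1 = 1*12 - 0 = 12, d_1 = (153 - 12^2)/1 = 9/1 = 9, a_1 = floor((12 + 12)/9) = 2.
  m_2 = 9*2 - 12 = 6, d_2 = (153 - 6^2)/9 = 117/9 = 13, a_2 = floor((12 + 6)/13) = 1.
  m_3 = 13*1 - 6 = 7, d_3 = (153 - 7^2)/13 = 104/13 = 8, a_3 = floor((12 + 7)/8) = 2.
  m_4 = 8*2 - 7 = 9, d_4 = (153 - 9^2)/8 = 72/8 = 9, a_4 = floor((12 + 9)/9) = 2.
  m_5 = 9*2 - 9 = 9, d_5 = (153 - 9^2)/9 = 72/9 = 8, a_5 = floor((12 + 9)/8) = 2.
  m_6 = 8*2 - 9 = 7, d_6 = (153 - 7^2)/8 = 104/8 = 13, a_6 = floor((12 + 7)/13) = 1.
  m_7 = 13*1 - 7 = 6, d_7 = (153 - 6^2)/13 = 117/13 = 9, a_7 = floor((12 + 6)/9) = 2.
  m_8 = 9*2 - 6 = 12, d_8 = (153 - 12^2)/9 = 9/9 = 1, a_8 = floor((12 + 12)/1) = 24.
  m_9 = 1*24 - 12 = 12, d_9 = (153 - 12^2)/1 = 9/1 = 9: (m_9, d_9) = (m_1, d_1) = (12, 9), so from here the quotients repeat a_1, ..., a_8; the period length is 8.
Hence the expansion of sqrt(153) is a_0 = 12 followed by the repeating block 2, 1, 2, 2, 2, 1, 2, 24 (period 8).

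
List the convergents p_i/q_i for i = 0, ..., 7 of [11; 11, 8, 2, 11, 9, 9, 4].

Using the convergent recurrence p_i = a_i*p_{i-1} + p_{i-2}, q_i = a_i*q_{i-1} + q_{i-2} with p_{-2}=0, p_{-1}=1, q_{-2}=1, q_{-1}=0:
  i=0: a_0=11, p_0 = 11*1 + 0 = 11, q_0 = 11*0 + 1 = 1.
  i=1: a_1=11, p_1 = 11*11 + 1 = 122, q_1 = 11*1 + 0 = 11.
  i=2: a_2=8, p_2 = 8*122 + 11 = 987, q_2 = 8*11 + 1 = 89.
  i=3: a_3=2, p_3 = 2*987 + 122 = 2096, q_3 = 2*89 + 11 = 189.
  i=4: a_4=11, p_4 = 11*2096 + 987 = 24043, q_4 = 11*189 + 89 = 2168.
  i=5: a_5=9, p_5 = 9*24043 + 2096 = 218483, q_5 = 9*2168 + 189 = 19701.
  i=6: a_6=9, p_6 = 9*218483 + 24043 = 1990390, q_6 = 9*19701 + 2168 = 179477.
  i=7: a_7=4, p_7 = 4*1990390 + 218483 = 8180043, q_7 = 4*179477 + 19701 = 737609.

11/1, 122/11, 987/89, 2096/189, 24043/2168, 218483/19701, 1990390/179477, 8180043/737609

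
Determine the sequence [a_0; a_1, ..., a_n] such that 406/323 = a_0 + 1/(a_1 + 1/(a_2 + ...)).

Run the Euclidean algorithm on 406 and 323; the successive quotients are the partial quotients a_0, a_1, ... (each step inverts the fractional part left over by the previous one):
  406 = 1*323 + 83, so a_0 = 1.
  323 = 3*83 + 74, so a_1 = 3.
  83 = 1*74 + 9, so a_2 = 1.
  74 = 8*9 + 2, so a_3 = 8.
  9 = 4*2 + 1, so a_4 = 4.
  2 = 2*1 + 0, so a_5 = 2.
The remainder reaches 0 after 6 divisions, so the expansion has 6 partial quotients, read off in order.

[1; 3, 1, 8, 4, 2]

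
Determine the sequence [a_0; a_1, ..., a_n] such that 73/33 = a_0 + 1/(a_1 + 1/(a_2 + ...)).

Run the Euclidean algorithm on 73 and 33; the successive quotients are the partial quotients a_0, a_1, ... (each step inverts the fractional part left over by the previous one):
  73 = 2*33 + 7, so a_0 = 2.
  33 = 4*7 + 5, so a_1 = 4.
  7 = 1*5 + 2, so a_2 = 1.
  5 = 2*2 + 1, so a_3 = 2.
  2 = 2*1 + 0, so a_4 = 2.
The remainder reaches 0 after 5 divisions, so the expansion has 5 partial quotients, read off in order.

[2; 4, 1, 2, 2]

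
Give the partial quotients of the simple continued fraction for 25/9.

[2; 1, 3, 2]

Run the Euclidean algorithm on 25 and 9; the successive quotients are the partial quotients a_0, a_1, ... (each step inverts the fractional part left over by the previous one):
  25 = 2*9 + 7, so a_0 = 2.
  9 = 1*7 + 2, so a_1 = 1.
  7 = 3*2 + 1, so a_2 = 3.
  2 = 2*1 + 0, so a_3 = 2.
The remainder reaches 0 after 4 divisions, so the expansion has 4 partial quotients, read off in order.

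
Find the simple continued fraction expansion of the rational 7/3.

Run the Euclidean algorithm on 7 and 3; the successive quotients are the partial quotients a_0, a_1, ... (each step inverts the fractional part left over by the previous one):
  7 = 2*3 + 1, so a_0 = 2.
  3 = 3*1 + 0, so a_1 = 3.
The remainder reaches 0 after 2 divisions, so the expansion has 2 partial quotients, read off in order.

[2; 3]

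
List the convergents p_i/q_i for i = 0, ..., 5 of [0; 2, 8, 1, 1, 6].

Using the convergent recurrence p_i = a_i*p_{i-1} + p_{i-2}, q_i = a_i*q_{i-1} + q_{i-2} with p_{-2}=0, p_{-1}=1, q_{-2}=1, q_{-1}=0:
  i=0: a_0=0, p_0 = 0*1 + 0 = 0, q_0 = 0*0 + 1 = 1.
  i=1: a_1=2, p_1 = 2*0 + 1 = 1, q_1 = 2*1 + 0 = 2.
  i=2: a_2=8, p_2 = 8*1 + 0 = 8, q_2 = 8*2 + 1 = 17.
  i=3: a_3=1, p_3 = 1*8 + 1 = 9, q_3 = 1*17 + 2 = 19.
  i=4: a_4=1, p_4 = 1*9 + 8 = 17, q_4 = 1*19 + 17 = 36.
  i=5: a_5=6, p_5 = 6*17 + 9 = 111, q_5 = 6*36 + 19 = 235.

0/1, 1/2, 8/17, 9/19, 17/36, 111/235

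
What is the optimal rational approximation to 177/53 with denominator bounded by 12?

10/3

Expand x = 177/53 as a continued fraction with the Euclidean algorithm:
  177 = 3*53 + 18, so a_0 = 3.
  53 = 2*18 + 17, so a_1 = 2.
  18 = 1*17 + 1, so a_2 = 1.
  17 = 17*1 + 0, so a_3 = 17.
so x = [3; 2, 1, 17].
Convergents (p_i = a_i*p_{i-1} + p_{i-2}, q_i = a_i*q_{i-1} + q_{i-2} with p_{-2}=0, p_{-1}=1, q_{-2}=1, q_{-1}=0), until the denominator exceeds 12:
  i=0: a_0=3, p_0 = 3*1 + 0 = 3, q_0 = 3*0 + 1 = 1.
  i=1: a_1=2, p_1 = 2*3 + 1 = 7, q_1 = 2*1 + 0 = 2.
  i=2: a_2=1, p_2 = 1*7 + 3 = 10, q_2 = 1*2 + 1 = 3.
  i=3: a_3=17, p_3 = 17*10 + 7 = 177, q_3 = 17*3 + 2 = 53.
q_3 = 53 > 12, so the last convergent with denominator <= 12 is p_2/q_2 = 10/3.
The closest fraction with denominator <= 12 is either p_2/q_2 or the intermediate fraction (k*p_2 + p_1)/(k*q_2 + q_1) with the largest k >= 1 whose denominator stays <= 12; these approach x as k grows, and every other convergent or intermediate fraction in range is farther away.
Largest k: floor((12 - q_1)/q_2) = floor((12 - 2)/3) = 3.
That gives (3*10 + 7)/(3*3 + 2) = 37/11.
Compare the errors: |x - 10/3| = |177*3 - 10*53|/(53*3) = 1/159, and |x - 37/11| = |177*11 - 37*53|/(53*11) = 14/583.
Cross-multiplying, 1*583 = 583 < 2226 = 14*159, so 1/159 is smaller: the convergent 10/3 is closer to x than 37/11.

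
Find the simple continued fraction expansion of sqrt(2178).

Write x_i = (sqrt(2178) + m_i)/d_i with (m_0, d_0) = (0, 1). a_0 = floor(sqrt(2178)) = 46, since 46^2 = 2116 <= 2178 < 2209 = 47^2.
Iterate m_{i+1} = d_i*a_i - m_i, d_{i+1} = (2178 - m_{i+1}^2)/d_i, a_{i+1} = floor((a_0 + m_{i+1})/d_{i+1}):
  m_1 = 1*46 - 0 = 46, d_1 = (2178 - 46^2)/1 = 62/1 = 62, a_1 = floor((46 + 46)/62) = 1.
  m_2 = 62*1 - 46 = 16, d_2 = (2178 - 16^2)/62 = 1922/62 = 31, a_2 = floor((46 + 16)/31) = 2.
  m_3 = 31*2 - 16 = 46, d_3 = (2178 - 46^2)/31 = 62/31 = 2, a_3 = floor((46 + 46)/2) = 46.
  m_4 = 2*46 - 46 = 46, d_4 = (2178 - 46^2)/2 = 62/2 = 31, a_4 = floor((46 + 46)/31) = 2.
  m_5 = 31*2 - 46 = 16, d_5 = (2178 - 16^2)/31 = 1922/31 = 62, a_5 = floor((46 + 16)/62) = 1.
  m_6 = 62*1 - 16 = 46, d_6 = (2178 - 46^2)/62 = 62/62 = 1, a_6 = floor((46 + 46)/1) = 92.
  m_7 = 1*92 - 46 = 46, d_7 = (2178 - 46^2)/1 = 62/1 = 62: (m_7, d_7) = (m_1, d_1) = (46, 62), so from here the quotients repeat a_1, ..., a_6; the period length is 6.
Hence the expansion of sqrt(2178) is a_0 = 46 followed by the repeating block 1, 2, 46, 2, 1, 92 (period 6).

[46; (1, 2, 46, 2, 1, 92)]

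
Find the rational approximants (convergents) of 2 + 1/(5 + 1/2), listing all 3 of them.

Using the convergent recurrence p_i = a_i*p_{i-1} + p_{i-2}, q_i = a_i*q_{i-1} + q_{i-2} with p_{-2}=0, p_{-1}=1, q_{-2}=1, q_{-1}=0:
  i=0: a_0=2, p_0 = 2*1 + 0 = 2, q_0 = 2*0 + 1 = 1.
  i=1: a_1=5, p_1 = 5*2 + 1 = 11, q_1 = 5*1 + 0 = 5.
  i=2: a_2=2, p_2 = 2*11 + 2 = 24, q_2 = 2*5 + 1 = 11.

2/1, 11/5, 24/11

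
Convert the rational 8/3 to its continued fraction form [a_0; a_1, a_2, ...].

[2; 1, 2]

Run the Euclidean algorithm on 8 and 3; the successive quotients are the partial quotients a_0, a_1, ... (each step inverts the fractional part left over by the previous one):
  8 = 2*3 + 2, so a_0 = 2.
  3 = 1*2 + 1, so a_1 = 1.
  2 = 2*1 + 0, so a_2 = 2.
The remainder reaches 0 after 3 divisions, so the expansion has 3 partial quotients, read off in order.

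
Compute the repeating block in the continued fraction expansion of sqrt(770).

Write x_i = (sqrt(770) + m_i)/d_i with (m_0, d_0) = (0, 1). a_0 = floor(sqrt(770)) = 27, since 27^2 = 729 <= 770 < 784 = 28^2.
Iterate m_{i+1} = d_i*a_i - m_i, d_{i+1} = (770 - m_{i+1}^2)/d_i, a_{i+1} = floor((a_0 + m_{i+1})/d_{i+1}):
  m_1 = 1*27 - 0 = 27, d_1 = (770 - 27^2)/1 = 41/1 = 41, a_1 = floor((27 + 27)/41) = 1.
  m_2 = 41*1 - 27 = 14, d_2 = (770 - 14^2)/41 = 574/41 = 14, a_2 = floor((27 + 14)/14) = 2.
  m_3 = 14*2 - 14 = 14, d_3 = (770 - 14^2)/14 = 574/14 = 41, a_3 = floor((27 + 14)/41) = 1.
  m_4 = 41*1 - 14 = 27, d_4 = (770 - 27^2)/41 = 41/41 = 1, a_4 = floor((27 + 27)/1) = 54.
  m_5 = 1*54 - 27 = 27, d_5 = (770 - 27^2)/1 = 41/1 = 41: (m_5, d_5) = (m_1, d_1) = (27, 41), so from here the quotients repeat a_1, ..., a_4; the period length is 4.
Hence the expansion of sqrt(770) is a_0 = 27 followed by the repeating block 1, 2, 1, 54 (period 4).

[27; (1, 2, 1, 54)]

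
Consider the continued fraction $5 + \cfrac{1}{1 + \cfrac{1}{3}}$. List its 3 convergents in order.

5/1, 6/1, 23/4

Using the convergent recurrence p_i = a_i*p_{i-1} + p_{i-2}, q_i = a_i*q_{i-1} + q_{i-2} with p_{-2}=0, p_{-1}=1, q_{-2}=1, q_{-1}=0:
  i=0: a_0=5, p_0 = 5*1 + 0 = 5, q_0 = 5*0 + 1 = 1.
  i=1: a_1=1, p_1 = 1*5 + 1 = 6, q_1 = 1*1 + 0 = 1.
  i=2: a_2=3, p_2 = 3*6 + 5 = 23, q_2 = 3*1 + 1 = 4.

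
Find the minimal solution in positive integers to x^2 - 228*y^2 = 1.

First expand sqrt(228) as a continued fraction. With x_i = (sqrt(228) + m_i)/d_i and (m_0, d_0) = (0, 1): a_0 = floor(sqrt(228)) = 15, since 15^2 = 225 <= 228 < 256 = 16^2.
Iterate m_{i+1} = d_i*a_i - m_i, d_{i+1} = (228 - m_{i+1}^2)/d_i, a_{i+1} = floor((a_0 + m_{i+1})/d_{i+1}):
  m_1 = 1*15 - 0 = 15, d_1 = (228 - 15^2)/1 = 3/1 = 3, a_1 = floor((15 + 15)/3) = 10.
  m_2 = 3*10 - 15 = 15, d_2 = (228 - 15^2)/3 = 3/3 = 1, a_2 = floor((15 + 15)/1) = 30.
  m_3 = 1*30 - 15 = 15, d_3 = (228 - 15^2)/1 = 3/1 = 3: (m_3, d_3) = (m_1, d_1) = (15, 3), so from here the quotients repeat a_1, a_2; the period length is 2.
So sqrt(228) = [15; (10, 30)] with period length k = 2.
k is even, so the fundamental solution of x^2 - 228y^2 = 1 is (p_{k-1}, q_{k-1}) = (p_1, q_1); compute convergents through index 1.
Convergents (p_i = a_i*p_{i-1} + p_{i-2}, q_i = a_i*q_{i-1} + q_{i-2} with p_{-2}=0, p_{-1}=1, q_{-2}=1, q_{-1}=0):
  i=0: a_0=15, p_0 = 15*1 + 0 = 15, q_0 = 15*0 + 1 = 1.
  i=1: a_1=10, p_1 = 10*15 + 1 = 151, q_1 = 10*1 + 0 = 10.
Check: 151^2 - 228*10^2 = 22801 - 22800 = 1, so (x, y) = (151, 10) solves the equation, and by the theorem it is the least positive solution.

(x, y) = (151, 10)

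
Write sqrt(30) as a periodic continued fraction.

[5; (2, 10)]

Write x_i = (sqrt(30) + m_i)/d_i with (m_0, d_0) = (0, 1). a_0 = floor(sqrt(30)) = 5, since 5^2 = 25 <= 30 < 36 = 6^2.
Iterate m_{i+1} = d_i*a_i - m_i, d_{i+1} = (30 - m_{i+1}^2)/d_i, a_{i+1} = floor((a_0 + m_{i+1})/d_{i+1}):
  m_1 = 1*5 - 0 = 5, d_1 = (30 - 5^2)/1 = 5/1 = 5, a_1 = floor((5 + 5)/5) = 2.
  m_2 = 5*2 - 5 = 5, d_2 = (30 - 5^2)/5 = 5/5 = 1, a_2 = floor((5 + 5)/1) = 10.
  m_3 = 1*10 - 5 = 5, d_3 = (30 - 5^2)/1 = 5/1 = 5: (m_3, d_3) = (m_1, d_1) = (5, 5), so from here the quotients repeat a_1, a_2; the period length is 2.
Hence the expansion of sqrt(30) is a_0 = 5 followed by the repeating block 2, 10 (period 2).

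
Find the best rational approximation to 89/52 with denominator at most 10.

12/7

Expand x = 89/52 as a continued fraction with the Euclidean algorithm:
  89 = 1*52 + 37, so a_0 = 1.
  52 = 1*37 + 15, so a_1 = 1.
  37 = 2*15 + 7, so a_2 = 2.
  15 = 2*7 + 1, so a_3 = 2.
  7 = 7*1 + 0, so a_4 = 7.
so x = [1; 1, 2, 2, 7].
Convergents (p_i = a_i*p_{i-1} + p_{i-2}, q_i = a_i*q_{i-1} + q_{i-2} with p_{-2}=0, p_{-1}=1, q_{-2}=1, q_{-1}=0), until the denominator exceeds 10:
  i=0: a_0=1, p_0 = 1*1 + 0 = 1, q_0 = 1*0 + 1 = 1.
  i=1: a_1=1, p_1 = 1*1 + 1 = 2, q_1 = 1*1 + 0 = 1.
  i=2: a_2=2, p_2 = 2*2 + 1 = 5, q_2 = 2*1 + 1 = 3.
  i=3: a_3=2, p_3 = 2*5 + 2 = 12, q_3 = 2*3 + 1 = 7.
  i=4: a_4=7, p_4 = 7*12 + 5 = 89, q_4 = 7*7 + 3 = 52.
q_4 = 52 > 10, so the last convergent with denominator <= 10 is p_3/q_3 = 12/7.
The closest fraction with denominator <= 10 is either p_3/q_3 or the intermediate fraction (k*p_3 + p_2)/(k*q_3 + q_2) with the largest k >= 1 whose denominator stays <= 10; these approach x as k grows, and every other convergent or intermediate fraction in range is farther away.
Largest k: floor((10 - q_2)/q_3) = floor((10 - 3)/7) = 1.
That gives (1*12 + 5)/(1*7 + 3) = 17/10.
Compare the errors: |x - 12/7| = |89*7 - 12*52|/(52*7) = 1/364, and |x - 17/10| = |89*10 - 17*52|/(52*10) = 6/520.
Cross-multiplying, 1*520 = 520 < 2184 = 6*364, so 1/364 is smaller: the convergent 12/7 is closer to x than 17/10.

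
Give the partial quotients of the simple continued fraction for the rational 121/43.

[2; 1, 4, 2, 1, 2]

Run the Euclidean algorithm on 121 and 43; the successive quotients are the partial quotients a_0, a_1, ... (each step inverts the fractional part left over by the previous one):
  121 = 2*43 + 35, so a_0 = 2.
  43 = 1*35 + 8, so a_1 = 1.
  35 = 4*8 + 3, so a_2 = 4.
  8 = 2*3 + 2, so a_3 = 2.
  3 = 1*2 + 1, so a_4 = 1.
  2 = 2*1 + 0, so a_5 = 2.
The remainder reaches 0 after 6 divisions, so the expansion has 6 partial quotients, read off in order.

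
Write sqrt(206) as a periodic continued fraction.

Write x_i = (sqrt(206) + m_i)/d_i with (m_0, d_0) = (0, 1). a_0 = floor(sqrt(206)) = 14, since 14^2 = 196 <= 206 < 225 = 15^2.
Iterate m_{i+1} = d_i*a_i - m_i, d_{i+1} = (206 - m_{i+1}^2)/d_i, a_{i+1} = floor((a_0 + m_{i+1})/d_{i+1}):
  m_1 = 1*14 - 0 = 14, d_1 = (206 - 14^2)/1 = 10/1 = 10, a_1 = floor((14 + 14)/10) = 2.
  m_2 = 10*2 - 14 = 6, d_2 = (206 - 6^2)/10 = 170/10 = 17, a_2 = floor((14 + 6)/17) = 1.
  m_3 = 17*1 - 6 = 11, d_3 = (206 - 11^2)/17 = 85/17 = 5, a_3 = floor((14 + 11)/5) = 5.
  m_4 = 5*5 - 11 = 14, d_4 = (206 - 14^2)/5 = 10/5 = 2, a_4 = floor((14 + 14)/2) = 14.
  m_5 = 2*14 - 14 = 14, d_5 = (206 - 14^2)/2 = 10/2 = 5, a_5 = floor((14 + 14)/5) = 5.
  m_6 = 5*5 - 14 = 11, d_6 = (206 - 11^2)/5 = 85/5 = 17, a_6 = floor((14 + 11)/17) = 1.
  m_7 = 17*1 - 11 = 6, d_7 = (206 - 6^2)/17 = 170/17 = 10, a_7 = floor((14 + 6)/10) = 2.
  m_8 = 10*2 - 6 = 14, d_8 = (206 - 14^2)/10 = 10/10 = 1, a_8 = floor((14 + 14)/1) = 28.
  m_9 = 1*28 - 14 = 14, d_9 = (206 - 14^2)/1 = 10/1 = 10: (m_9, d_9) = (m_1, d_1) = (14, 10), so from here the quotients repeat a_1, ..., a_8; the period length is 8.
Hence the expansion of sqrt(206) is a_0 = 14 followed by the repeating block 2, 1, 5, 14, 5, 1, 2, 28 (period 8).

[14; (2, 1, 5, 14, 5, 1, 2, 28)]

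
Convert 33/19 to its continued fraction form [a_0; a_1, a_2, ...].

[1; 1, 2, 1, 4]

Run the Euclidean algorithm on 33 and 19; the successive quotients are the partial quotients a_0, a_1, ... (each step inverts the fractional part left over by the previous one):
  33 = 1*19 + 14, so a_0 = 1.
  19 = 1*14 + 5, so a_1 = 1.
  14 = 2*5 + 4, so a_2 = 2.
  5 = 1*4 + 1, so a_3 = 1.
  4 = 4*1 + 0, so a_4 = 4.
The remainder reaches 0 after 5 divisions, so the expansion has 5 partial quotients, read off in order.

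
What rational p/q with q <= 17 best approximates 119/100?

Expand x = 119/100 as a continued fraction with the Euclidean algorithm:
  119 = 1*100 + 19, so a_0 = 1.
  100 = 5*19 + 5, so a_1 = 5.
  19 = 3*5 + 4, so a_2 = 3.
  5 = 1*4 + 1, so a_3 = 1.
  4 = 4*1 + 0, so a_4 = 4.
so x = [1; 5, 3, 1, 4].
Convergents (p_i = a_i*p_{i-1} + p_{i-2}, q_i = a_i*q_{i-1} + q_{i-2} with p_{-2}=0, p_{-1}=1, q_{-2}=1, q_{-1}=0), until the denominator exceeds 17:
  i=0: a_0=1, p_0 = 1*1 + 0 = 1, q_0 = 1*0 + 1 = 1.
  i=1: a_1=5, p_1 = 5*1 + 1 = 6, q_1 = 5*1 + 0 = 5.
  i=2: a_2=3, p_2 = 3*6 + 1 = 19, q_2 = 3*5 + 1 = 16.
  i=3: a_3=1, p_3 = 1*19 + 6 = 25, q_3 = 1*16 + 5 = 21.
q_3 = 21 > 17, so the last convergent with denominator <= 17 is p_2/q_2 = 19/16.
The closest fraction with denominator <= 17 is either p_2/q_2 or the intermediate fraction (k*p_2 + p_1)/(k*q_2 + q_1) with the largest k >= 1 whose denominator stays <= 17; these approach x as k grows, and every other convergent or intermediate fraction in range is farther away.
Largest k: floor((17 - q_1)/q_2) = floor((17 - 5)/16) = 0.
Since k = 0, no intermediate fraction beyond p_2/q_2 has denominator <= 17, so the convergent 19/16 is the closest (its error is |119*16 - 19*100|/(100*16) = 4/1600).

19/16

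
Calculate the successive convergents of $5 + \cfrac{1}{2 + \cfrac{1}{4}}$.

Using the convergent recurrence p_i = a_i*p_{i-1} + p_{i-2}, q_i = a_i*q_{i-1} + q_{i-2} with p_{-2}=0, p_{-1}=1, q_{-2}=1, q_{-1}=0:
  i=0: a_0=5, p_0 = 5*1 + 0 = 5, q_0 = 5*0 + 1 = 1.
  i=1: a_1=2, p_1 = 2*5 + 1 = 11, q_1 = 2*1 + 0 = 2.
  i=2: a_2=4, p_2 = 4*11 + 5 = 49, q_2 = 4*2 + 1 = 9.

5/1, 11/2, 49/9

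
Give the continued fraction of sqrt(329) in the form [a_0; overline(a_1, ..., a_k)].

Write x_i = (sqrt(329) + m_i)/d_i with (m_0, d_0) = (0, 1). a_0 = floor(sqrt(329)) = 18, since 18^2 = 324 <= 329 < 361 = 19^2.
Iterate m_{i+1} = d_i*a_i - m_i, d_{i+1} = (329 - m_{i+1}^2)/d_i, a_{i+1} = floor((a_0 + m_{i+1})/d_{i+1}):
  m_1 = 1*18 - 0 = 18, d_1 = (329 - 18^2)/1 = 5/1 = 5, a_1 = floor((18 + 18)/5) = 7.
  m_2 = 5*7 - 18 = 17, d_2 = (329 - 17^2)/5 = 40/5 = 8, a_2 = floor((18 + 17)/8) = 4.
  m_3 = 8*4 - 17 = 15, d_3 = (329 - 15^2)/8 = 104/8 = 13, a_3 = floor((18 + 15)/13) = 2.
  m_4 = 13*2 - 15 = 11, d_4 = (329 - 11^2)/13 = 208/13 = 16, a_4 = floor((18 + 11)/16) = 1.
  m_5 = 16*1 - 11 = 5, d_5 = (329 - 5^2)/16 = 304/16 = 19, a_5 = floor((18 + 5)/19) = 1.
  m_6 = 19*1 - 5 = 14, d_6 = (329 - 14^2)/19 = 133/19 = 7, a_6 = floor((18 + 14)/7) = 4.
  m_7 = 7*4 - 14 = 14, d_7 = (329 - 14^2)/7 = 133/7 = 19, a_7 = floor((18 + 14)/19) = 1.
  m_8 = 19*1 - 14 = 5, d_8 = (329 - 5^2)/19 = 304/19 = 16, a_8 = floor((18 + 5)/16) = 1.
  m_9 = 16*1 - 5 = 11, d_9 = (329 - 11^2)/16 = 208/16 = 13, a_9 = floor((18 + 11)/13) = 2.
  m_10 = 13*2 - 11 = 15, d_10 = (329 - 15^2)/13 = 104/13 = 8, a_10 = floor((18 + 15)/8) = 4.
  m_11 = 8*4 - 15 = 17, d_11 = (329 - 17^2)/8 = 40/8 = 5, a_11 = floor((18 + 17)/5) = 7.
  m_12 = 5*7 - 17 = 18, d_12 = (329 - 18^2)/5 = 5/5 = 1, a_12 = floor((18 + 18)/1) = 36.
  m_13 = 1*36 - 18 = 18, d_13 = (329 - 18^2)/1 = 5/1 = 5: (m_13, d_13) = (m_1, d_1) = (18, 5), so from here the quotients repeat a_1, ..., a_12; the period length is 12.
Hence the expansion of sqrt(329) is a_0 = 18 followed by the repeating block 7, 4, 2, 1, 1, 4, 1, 1, 2, 4, 7, 36 (period 12).

[18; overline(7, 4, 2, 1, 1, 4, 1, 1, 2, 4, 7, 36)]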